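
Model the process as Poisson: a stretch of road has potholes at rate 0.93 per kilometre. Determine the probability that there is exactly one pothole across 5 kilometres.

Over the interval, μ = 0.93 × 5 = 4.65 (5 kilometres).
P(N = 1) = e^(−μ) μ^1/1! = e^(−4.65) · 4.65^1/1 ≈ 0.0445.

0.0445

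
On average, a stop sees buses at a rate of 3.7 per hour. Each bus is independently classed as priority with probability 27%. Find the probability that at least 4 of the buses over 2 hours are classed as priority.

0.1425

Thinning: the buses that are classed as priority themselves form a Poisson process with rate 0.27 × 3.7 = 0.999 per hour.
Over the interval, μ = 0.999 × 2 = 1.998 (2 hours).
P(N ≥ 4) = 1 − P(N ≤ 3) ≈ 0.1425.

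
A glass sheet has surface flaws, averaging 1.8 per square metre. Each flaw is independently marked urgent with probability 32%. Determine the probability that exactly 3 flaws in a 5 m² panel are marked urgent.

0.2235

Thinning: the flaws that are marked urgent themselves form a Poisson process with rate 0.32 × 1.8 = 0.576 per square metre.
Over the interval, μ = 0.576 × 5 = 2.88 (a 5 m² panel = 5 square metres).
P(N = 3) = e^(−2.88) · 2.88^3/3! ≈ 0.2235.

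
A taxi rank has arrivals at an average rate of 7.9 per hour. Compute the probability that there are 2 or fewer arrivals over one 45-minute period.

Over the interval, μ = 7.9 × 0.75 = 5.925 (a 45-minute period = 0.75 hours).
P(N ≤ 2) = Σ_{j=0}^{2} e^(−μ) μ^j/j! ≈ 0.0654.

0.0654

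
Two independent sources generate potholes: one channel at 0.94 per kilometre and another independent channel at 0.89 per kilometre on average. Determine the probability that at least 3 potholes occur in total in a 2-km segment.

Independent Poisson processes superpose: combined rate λ = 0.94 + 0.89 = 1.83 per kilometre.
Over the interval, μ = 1.83 × 2 = 3.66 (a 2-km segment = 2 kilometres).
P(N ≥ 3) = 1 − P(N ≤ 2) ≈ 0.7077.

0.7077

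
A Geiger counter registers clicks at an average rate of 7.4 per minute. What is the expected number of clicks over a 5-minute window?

37

E[N] = λt = 7.4 × 5 = 37 (a 5-minute window = 5 minutes).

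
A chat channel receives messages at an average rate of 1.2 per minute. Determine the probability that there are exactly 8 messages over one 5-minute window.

Over the interval, μ = 1.2 × 5 = 6 (a 5-minute window = 5 minutes).
P(N = 8) = e^(−μ) μ^8/8! = e^(−6) · 6^8/40320 ≈ 0.1033.

0.1033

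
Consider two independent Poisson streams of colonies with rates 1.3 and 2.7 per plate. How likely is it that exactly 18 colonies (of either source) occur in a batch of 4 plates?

0.0830

Independent Poisson processes superpose: combined rate λ = 1.3 + 2.7 = 4 per plate.
Over the interval, μ = 4 × 4 = 16 (a batch of 4 plates = 4 plates).
P(N = 18) = e^(−16) · 16^18/18! ≈ 0.0830.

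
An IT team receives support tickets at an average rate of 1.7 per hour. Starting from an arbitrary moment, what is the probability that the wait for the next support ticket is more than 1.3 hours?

0.1097

The wait for the next event is exponential with rate λ = 1.7 per hour.
P(T > 1.3) = e^(−λt) = e^(−1.7 × 1.3) = e^(−2.21) ≈ 0.1097.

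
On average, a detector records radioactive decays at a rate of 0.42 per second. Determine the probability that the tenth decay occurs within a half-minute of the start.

Over the interval, μ = 0.42 × 30 = 12.6 (a half-minute = 30 seconds).
The tenth arrival falls in the interval iff at least 10 events occur there: P(S_10 ≤ t) = P(N ≥ 10) = 1 − P(N ≤ 9) ≈ 0.8061.

0.8061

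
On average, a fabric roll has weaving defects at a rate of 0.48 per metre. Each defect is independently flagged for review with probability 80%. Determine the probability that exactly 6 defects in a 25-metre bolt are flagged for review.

Thinning: the defects that are flagged for review themselves form a Poisson process with rate 0.8 × 0.48 = 0.384 per metre.
Over the interval, μ = 0.384 × 25 = 9.6 (a 25-metre bolt = 25 metres).
P(N = 6) = e^(−9.6) · 9.6^6/6! ≈ 0.0736.

0.0736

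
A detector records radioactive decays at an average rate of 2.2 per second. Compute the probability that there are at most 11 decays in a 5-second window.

0.5793

Over the interval, μ = 2.2 × 5 = 11 (a 5-second window = 5 seconds).
P(N ≤ 11) = Σ_{j=0}^{11} e^(−μ) μ^j/j! ≈ 0.5793.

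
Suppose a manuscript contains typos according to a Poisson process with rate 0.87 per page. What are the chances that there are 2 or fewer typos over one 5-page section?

0.1912

Over the interval, μ = 0.87 × 5 = 4.35 (a 5-page section = 5 pages).
P(N ≤ 2) = Σ_{j=0}^{2} e^(−μ) μ^j/j! ≈ 0.1912.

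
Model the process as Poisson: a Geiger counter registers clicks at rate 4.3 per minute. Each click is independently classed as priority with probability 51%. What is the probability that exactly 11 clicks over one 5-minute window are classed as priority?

Thinning: the clicks that are classed as priority themselves form a Poisson process with rate 0.51 × 4.3 = 2.193 per minute.
Over the interval, μ = 2.193 × 5 = 10.965 (a 5-minute window = 5 minutes).
P(N = 11) = e^(−10.965) · 10.965^11/11! ≈ 0.1194.

0.1194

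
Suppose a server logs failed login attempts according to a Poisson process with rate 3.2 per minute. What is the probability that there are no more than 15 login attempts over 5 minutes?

Over the interval, μ = 3.2 × 5 = 16 (5 minutes).
P(N ≤ 15) = Σ_{j=0}^{15} e^(−μ) μ^j/j! ≈ 0.4667.

0.4667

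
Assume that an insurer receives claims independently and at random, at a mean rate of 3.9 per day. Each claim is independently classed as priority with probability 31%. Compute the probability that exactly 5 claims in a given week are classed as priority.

Thinning: the claims that are classed as priority themselves form a Poisson process with rate 0.31 × 3.9 = 1.209 per day.
Over the interval, μ = 1.209 × 7 = 8.463 (a week = 7 days).
P(N = 5) = e^(−8.463) · 8.463^5/5! ≈ 0.0764.

0.0764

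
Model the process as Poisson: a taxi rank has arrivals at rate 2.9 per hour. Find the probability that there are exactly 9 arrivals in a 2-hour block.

Over the interval, μ = 2.9 × 2 = 5.8 (a 2-hour block = 2 hours).
P(N = 9) = e^(−μ) μ^9/9! = e^(−5.8) · 5.8^9/362880 ≈ 0.0620.

0.0620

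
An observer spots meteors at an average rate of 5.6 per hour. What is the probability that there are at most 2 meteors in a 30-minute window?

Over the interval, μ = 5.6 × 0.5 = 2.8 (a 30-minute window = 0.5 hours).
P(N ≤ 2) = Σ_{j=0}^{2} e^(−μ) μ^j/j! ≈ 0.4695.

0.4695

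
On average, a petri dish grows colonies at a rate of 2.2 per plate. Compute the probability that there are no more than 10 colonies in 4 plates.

0.7294

Over the interval, μ = 2.2 × 4 = 8.8 (4 plates).
P(N ≤ 10) = Σ_{j=0}^{10} e^(−μ) μ^j/j! ≈ 0.7294.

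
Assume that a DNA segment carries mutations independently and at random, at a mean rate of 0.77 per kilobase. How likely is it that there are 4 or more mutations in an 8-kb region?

0.8625

Over the interval, μ = 0.77 × 8 = 6.16 (an 8-kb region = 8 kilobases).
P(N ≥ 4) = 1 − P(N ≤ 3) = 1 − Σ_{j=0}^{3} e^(−μ) μ^j/j! ≈ 0.8625.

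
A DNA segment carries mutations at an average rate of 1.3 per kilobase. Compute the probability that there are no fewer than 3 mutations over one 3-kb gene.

0.7469

Over the interval, μ = 1.3 × 3 = 3.9 (a 3-kb gene = 3 kilobases).
P(N ≥ 3) = 1 − P(N ≤ 2) = 1 − Σ_{j=0}^{2} e^(−μ) μ^j/j! ≈ 0.7469.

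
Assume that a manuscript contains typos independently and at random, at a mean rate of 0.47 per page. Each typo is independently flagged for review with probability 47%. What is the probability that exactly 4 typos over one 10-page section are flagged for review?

0.1089

Thinning: the typos that are flagged for review themselves form a Poisson process with rate 0.47 × 0.47 = 0.2209 per page.
Over the interval, μ = 0.2209 × 10 = 2.209 (a 10-page section = 10 pages).
P(N = 4) = e^(−2.209) · 2.209^4/4! ≈ 0.1089.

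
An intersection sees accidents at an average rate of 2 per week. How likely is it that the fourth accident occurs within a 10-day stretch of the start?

0.3208

Over the interval, μ = 2 × 10/7 ≈ 2.85714 (a 10-day stretch = 10/7 weeks).
The fourth arrival falls in the interval iff at least 4 events occur there: P(S_4 ≤ t) = P(N ≥ 4) = 1 − P(N ≤ 3) ≈ 0.3208.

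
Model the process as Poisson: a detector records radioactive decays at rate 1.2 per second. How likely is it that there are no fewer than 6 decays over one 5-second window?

0.5543

Over the interval, μ = 1.2 × 5 = 6 (a 5-second window = 5 seconds).
P(N ≥ 6) = 1 − P(N ≤ 5) = 1 − Σ_{j=0}^{5} e^(−μ) μ^j/j! ≈ 0.5543.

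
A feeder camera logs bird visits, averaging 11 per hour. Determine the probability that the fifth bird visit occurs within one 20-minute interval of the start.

Over the interval, μ = 11 × 1/3 ≈ 3.66667 (a 20-minute interval = 1/3 hours).
The fifth arrival falls in the interval iff at least 5 events occur there: P(S_5 ≤ t) = P(N ≥ 5) = 1 − P(N ≤ 4) ≈ 0.3064.

0.3064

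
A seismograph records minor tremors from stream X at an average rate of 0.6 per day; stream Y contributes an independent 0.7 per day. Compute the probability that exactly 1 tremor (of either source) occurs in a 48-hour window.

Independent Poisson processes superpose: combined rate λ = 0.6 + 0.7 = 1.3 per day.
Over the interval, μ = 1.3 × 2 = 2.6 (a 48-hour window = 2 days).
P(N = 1) = e^(−2.6) · 2.6^1/1! ≈ 0.1931.

0.1931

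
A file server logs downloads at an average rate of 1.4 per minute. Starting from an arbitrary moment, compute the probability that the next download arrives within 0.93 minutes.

Inter-arrival times are exponential with rate λ = 1.4 per minute.
P(T ≤ 0.93) = 1 − e^(−λt) = 1 − e^(−1.4 × 0.93) = 1 − e^(−1.302) ≈ 0.7280.

0.7280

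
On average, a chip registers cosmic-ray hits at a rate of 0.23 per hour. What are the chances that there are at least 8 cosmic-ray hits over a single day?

Over the interval, μ = 0.23 × 24 = 5.52 (a day = 24 hours).
P(N ≥ 8) = 1 − P(N ≤ 7) = 1 − Σ_{j=0}^{7} e^(−μ) μ^j/j! ≈ 0.1930.

0.1930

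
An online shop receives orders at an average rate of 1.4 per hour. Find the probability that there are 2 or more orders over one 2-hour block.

0.7689

Over the interval, μ = 1.4 × 2 = 2.8 (a 2-hour block = 2 hours).
P(N ≥ 2) = 1 − P(N ≤ 1) = 1 − Σ_{j=0}^{1} e^(−μ) μ^j/j! ≈ 0.7689.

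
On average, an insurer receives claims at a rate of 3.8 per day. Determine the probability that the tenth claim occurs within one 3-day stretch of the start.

Over the interval, μ = 3.8 × 3 = 11.4 (a 3-day stretch = 3 days).
The tenth arrival falls in the interval iff at least 10 events occur there: P(S_10 ≤ t) = P(N ≥ 10) = 1 − P(N ≤ 9) ≈ 0.7013.

0.7013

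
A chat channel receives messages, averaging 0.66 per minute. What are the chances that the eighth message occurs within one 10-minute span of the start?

0.3419

Over the interval, μ = 0.66 × 10 = 6.6 (a 10-minute span = 10 minutes).
The eighth arrival falls in the interval iff at least 8 events occur there: P(S_8 ≤ t) = P(N ≥ 8) = 1 − P(N ≤ 7) ≈ 0.3419.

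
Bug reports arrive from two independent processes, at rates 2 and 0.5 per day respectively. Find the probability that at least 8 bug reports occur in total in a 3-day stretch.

Independent Poisson processes superpose: combined rate λ = 2 + 0.5 = 2.5 per day.
Over the interval, μ = 2.5 × 3 = 7.5 (a 3-day stretch = 3 days).
P(N ≥ 8) = 1 − P(N ≤ 7) ≈ 0.4754.

0.4754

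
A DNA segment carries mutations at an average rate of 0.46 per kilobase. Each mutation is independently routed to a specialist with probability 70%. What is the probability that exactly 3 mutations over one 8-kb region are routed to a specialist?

Thinning: the mutations that are routed to a specialist themselves form a Poisson process with rate 0.7 × 0.46 = 0.322 per kilobase.
Over the interval, μ = 0.322 × 8 = 2.576 (an 8-kb region = 8 kilobases).
P(N = 3) = e^(−2.576) · 2.576^3/3! ≈ 0.2167.

0.2167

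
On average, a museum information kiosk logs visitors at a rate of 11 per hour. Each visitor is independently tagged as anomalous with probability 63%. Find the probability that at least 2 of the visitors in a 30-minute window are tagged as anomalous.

Thinning: the visitors that are tagged as anomalous themselves form a Poisson process with rate 0.63 × 11 = 6.93 per hour.
Over the interval, μ = 6.93 × 0.5 = 3.465 (a 30-minute window = 0.5 hours).
P(N ≥ 2) = 1 − P(N ≤ 1) ≈ 0.8604.

0.8604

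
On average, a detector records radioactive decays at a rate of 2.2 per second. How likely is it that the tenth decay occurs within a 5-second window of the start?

0.6595

Over the interval, μ = 2.2 × 5 = 11 (a 5-second window = 5 seconds).
The tenth arrival falls in the interval iff at least 10 events occur there: P(S_10 ≤ t) = P(N ≥ 10) = 1 − P(N ≤ 9) ≈ 0.6595.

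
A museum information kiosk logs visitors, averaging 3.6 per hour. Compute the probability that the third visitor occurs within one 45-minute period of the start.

0.5064

Over the interval, μ = 3.6 × 0.75 = 2.7 (a 45-minute period = 0.75 hours).
The third arrival falls in the interval iff at least 3 events occur there: P(S_3 ≤ t) = P(N ≥ 3) = 1 − P(N ≤ 2) ≈ 0.5064.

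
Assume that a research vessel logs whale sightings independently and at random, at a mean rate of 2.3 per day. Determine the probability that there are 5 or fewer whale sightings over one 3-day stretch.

Over the interval, μ = 2.3 × 3 = 6.9 (a 3-day stretch = 3 days).
P(N ≤ 5) = Σ_{j=0}^{5} e^(−μ) μ^j/j! ≈ 0.3137.

0.3137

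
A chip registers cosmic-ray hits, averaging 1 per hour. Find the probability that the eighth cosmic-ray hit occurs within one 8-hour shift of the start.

0.5470

Over the interval, μ = 1 × 8 = 8 (an 8-hour shift = 8 hours).
The eighth arrival falls in the interval iff at least 8 events occur there: P(S_8 ≤ t) = P(N ≥ 8) = 1 − P(N ≤ 7) ≈ 0.5470.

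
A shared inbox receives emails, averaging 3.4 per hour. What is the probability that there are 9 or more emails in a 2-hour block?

0.2452

Over the interval, μ = 3.4 × 2 = 6.8 (a 2-hour block = 2 hours).
P(N ≥ 9) = 1 − P(N ≤ 8) = 1 − Σ_{j=0}^{8} e^(−μ) μ^j/j! ≈ 0.2452.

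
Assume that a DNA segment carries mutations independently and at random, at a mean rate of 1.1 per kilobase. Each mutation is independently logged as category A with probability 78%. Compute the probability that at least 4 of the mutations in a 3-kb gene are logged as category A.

0.2584

Thinning: the mutations that are logged as category A themselves form a Poisson process with rate 0.78 × 1.1 = 0.858 per kilobase.
Over the interval, μ = 0.858 × 3 = 2.574 (a 3-kb gene = 3 kilobases).
P(N ≥ 4) = 1 − P(N ≤ 3) ≈ 0.2584.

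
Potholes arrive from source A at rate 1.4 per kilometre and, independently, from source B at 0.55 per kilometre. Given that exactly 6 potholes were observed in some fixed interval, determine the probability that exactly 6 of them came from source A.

0.1369

Given the total, each event is independently from source A with probability p = λ_A/(λ_A+λ_B) = 1.4/1.95 ≈ 0.7179.
So K ~ Binomial(6, 1.4/1.95): P(K = 6) = C(6,6) · (1.4/1.95)^6 · (0.55/1.95)^0 ≈ 0.1369.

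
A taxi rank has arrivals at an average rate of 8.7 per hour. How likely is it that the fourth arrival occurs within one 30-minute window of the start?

0.6318

Over the interval, μ = 8.7 × 0.5 = 4.35 (a 30-minute window = 0.5 hours).
The fourth arrival falls in the interval iff at least 4 events occur there: P(S_4 ≤ t) = P(N ≥ 4) = 1 − P(N ≤ 3) ≈ 0.6318.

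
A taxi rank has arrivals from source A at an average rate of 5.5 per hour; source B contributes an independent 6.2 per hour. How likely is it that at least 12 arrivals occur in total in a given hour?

0.5037

Independent Poisson processes superpose: combined rate λ = 5.5 + 6.2 = 11.7 per hour.
So μ = 11.7.
P(N ≥ 12) = 1 − P(N ≤ 11) ≈ 0.5037.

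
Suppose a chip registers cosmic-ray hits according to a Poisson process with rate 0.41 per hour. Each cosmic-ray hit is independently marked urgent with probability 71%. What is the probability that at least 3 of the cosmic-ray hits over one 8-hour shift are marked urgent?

0.4116

Thinning: the cosmic-ray hits that are marked urgent themselves form a Poisson process with rate 0.71 × 0.41 = 0.2911 per hour.
Over the interval, μ = 0.2911 × 8 = 2.3288 (an 8-hour shift = 8 hours).
P(N ≥ 3) = 1 − P(N ≤ 2) ≈ 0.4116.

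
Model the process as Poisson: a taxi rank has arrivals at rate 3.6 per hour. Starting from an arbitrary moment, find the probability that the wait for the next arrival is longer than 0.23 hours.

The wait for the next event is exponential with rate λ = 3.6 per hour.
P(T > 0.23) = e^(−λt) = e^(−3.6 × 0.23) = e^(−0.828) ≈ 0.4369.

0.4369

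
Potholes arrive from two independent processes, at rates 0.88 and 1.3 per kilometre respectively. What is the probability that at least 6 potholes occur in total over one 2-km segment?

0.2734

Independent Poisson processes superpose: combined rate λ = 0.88 + 1.3 = 2.18 per kilometre.
Over the interval, μ = 2.18 × 2 = 4.36 (a 2-km segment = 2 kilometres).
P(N ≥ 6) = 1 − P(N ≤ 5) ≈ 0.2734.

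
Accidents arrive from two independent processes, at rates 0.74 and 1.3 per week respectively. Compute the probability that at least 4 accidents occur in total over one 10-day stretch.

0.3336

Independent Poisson processes superpose: combined rate λ = 0.74 + 1.3 = 2.04 per week.
Over the interval, μ = 2.04 × 10/7 ≈ 2.91429 (a 10-day stretch = 10/7 weeks).
P(N ≥ 4) = 1 − P(N ≤ 3) ≈ 0.3336.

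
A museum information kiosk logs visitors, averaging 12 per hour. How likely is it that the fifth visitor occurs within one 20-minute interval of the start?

0.3712

Over the interval, μ = 12 × 1/3 = 4 (a 20-minute interval = 1/3 hours).
The fifth arrival falls in the interval iff at least 5 events occur there: P(S_5 ≤ t) = P(N ≥ 5) = 1 − P(N ≤ 4) ≈ 0.3712.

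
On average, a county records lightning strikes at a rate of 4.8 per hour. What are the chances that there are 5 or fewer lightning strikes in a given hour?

With mean μ = 4.8 per hour,
P(N ≤ 5) = Σ_{j=0}^{5} e^(−μ) μ^j/j! ≈ 0.6510.

0.6510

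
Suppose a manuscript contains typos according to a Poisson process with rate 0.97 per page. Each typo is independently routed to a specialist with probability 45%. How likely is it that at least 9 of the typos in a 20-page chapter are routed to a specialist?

Thinning: the typos that are routed to a specialist themselves form a Poisson process with rate 0.45 × 0.97 = 0.4365 per page.
Over the interval, μ = 0.4365 × 20 = 8.73 (a 20-page chapter = 20 pages).
P(N ≥ 9) = 1 − P(N ≤ 8) ≈ 0.5083.

0.5083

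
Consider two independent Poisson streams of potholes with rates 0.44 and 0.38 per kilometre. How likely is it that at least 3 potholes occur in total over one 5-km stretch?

0.7762

Independent Poisson processes superpose: combined rate λ = 0.44 + 0.38 = 0.82 per kilometre.
Over the interval, μ = 0.82 × 5 = 4.1 (a 5-km stretch = 5 kilometres).
P(N ≥ 3) = 1 − P(N ≤ 2) ≈ 0.7762.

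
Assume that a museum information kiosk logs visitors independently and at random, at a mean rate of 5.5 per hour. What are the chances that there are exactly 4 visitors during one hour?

0.1558

With mean μ = 5.5 per hour,
P(N = 4) = e^(−μ) μ^4/4! = e^(−5.5) · 5.5^4/24 ≈ 0.1558.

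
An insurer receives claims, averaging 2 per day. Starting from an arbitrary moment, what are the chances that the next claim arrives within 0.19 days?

Inter-arrival times are exponential with rate λ = 2 per day.
P(T ≤ 0.19) = 1 − e^(−λt) = 1 − e^(−2 × 0.19) = 1 − e^(−0.38) ≈ 0.3161.

0.3161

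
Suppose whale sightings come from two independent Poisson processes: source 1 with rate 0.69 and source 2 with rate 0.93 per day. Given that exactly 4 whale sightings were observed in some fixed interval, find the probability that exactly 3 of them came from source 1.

Given the total, each event is independently from source 1 with probability p = λ_1/(λ_1+λ_2) = 0.69/1.62 ≈ 0.4259.
So K ~ Binomial(4, 0.69/1.62): P(K = 3) = C(4,3) · (0.69/1.62)^3 · (0.93/1.62)^1 ≈ 0.1774.

0.1774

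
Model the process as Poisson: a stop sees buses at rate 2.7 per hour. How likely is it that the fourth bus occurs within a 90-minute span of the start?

Over the interval, μ = 2.7 × 1.5 = 4.05 (a 90-minute span = 1.5 hours).
The fourth arrival falls in the interval iff at least 4 events occur there: P(S_4 ≤ t) = P(N ≥ 4) = 1 − P(N ≤ 3) ≈ 0.5762.

0.5762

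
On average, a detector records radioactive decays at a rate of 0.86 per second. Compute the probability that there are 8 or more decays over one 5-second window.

Over the interval, μ = 0.86 × 5 = 4.3 (a 5-second window = 5 seconds).
P(N ≥ 8) = 1 − P(N ≤ 7) = 1 − Σ_{j=0}^{7} e^(−μ) μ^j/j! ≈ 0.0710.

0.0710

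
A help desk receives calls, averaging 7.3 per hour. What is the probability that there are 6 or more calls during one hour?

With mean μ = 7.3 per hour,
P(N ≥ 6) = 1 − P(N ≤ 5) = 1 − Σ_{j=0}^{5} e^(−μ) μ^j/j! ≈ 0.7360.

0.7360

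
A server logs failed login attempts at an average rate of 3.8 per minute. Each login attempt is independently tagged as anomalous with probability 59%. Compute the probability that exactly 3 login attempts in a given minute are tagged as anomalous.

0.1996

Thinning: the login attempts that are tagged as anomalous themselves form a Poisson process with rate 0.59 × 3.8 = 2.242 per minute.
So μ = 2.242.
P(N = 3) = e^(−2.242) · 2.242^3/3! ≈ 0.1996.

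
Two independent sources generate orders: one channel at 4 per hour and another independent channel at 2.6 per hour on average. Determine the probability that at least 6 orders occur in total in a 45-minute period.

Independent Poisson processes superpose: combined rate λ = 4 + 2.6 = 6.6 per hour.
Over the interval, μ = 6.6 × 0.75 = 4.95 (a 45-minute period = 0.75 hours).
P(N ≥ 6) = 1 − P(N ≤ 5) ≈ 0.3753.

0.3753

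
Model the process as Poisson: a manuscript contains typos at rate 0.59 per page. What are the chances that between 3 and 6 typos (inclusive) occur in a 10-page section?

Over the interval, μ = 0.59 × 10 = 5.9 (a 10-page section = 10 pages).
P(3 ≤ N ≤ 6) = Σ_{j=3}^{6} e^(−5.9) · 5.9^j/j! ≈ 0.5558.

0.5558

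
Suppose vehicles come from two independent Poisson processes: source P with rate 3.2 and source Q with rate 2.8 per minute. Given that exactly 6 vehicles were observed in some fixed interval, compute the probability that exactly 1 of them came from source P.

Given the total, each event is independently from source P with probability p = λ_P/(λ_P+λ_Q) = 3.2/6 ≈ 0.5333.
So K ~ Binomial(6, 3.2/6): P(K = 1) = C(6,1) · (3.2/6)^1 · (2.8/6)^5 ≈ 0.0708.

0.0708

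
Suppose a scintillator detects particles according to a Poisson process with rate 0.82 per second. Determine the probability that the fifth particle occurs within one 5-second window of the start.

Over the interval, μ = 0.82 × 5 = 4.1 (a 5-second window = 5 seconds).
The fifth arrival falls in the interval iff at least 5 events occur there: P(S_5 ≤ t) = P(N ≥ 5) = 1 − P(N ≤ 4) ≈ 0.3907.

0.3907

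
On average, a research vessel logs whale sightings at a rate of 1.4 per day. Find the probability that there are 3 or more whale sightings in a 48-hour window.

0.5305

Over the interval, μ = 1.4 × 2 = 2.8 (a 48-hour window = 2 days).
P(N ≥ 3) = 1 − P(N ≤ 2) = 1 − Σ_{j=0}^{2} e^(−μ) μ^j/j! ≈ 0.5305.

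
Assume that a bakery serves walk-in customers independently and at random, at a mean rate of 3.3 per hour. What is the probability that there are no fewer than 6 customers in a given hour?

With mean μ = 3.3 per hour,
P(N ≥ 6) = 1 − P(N ≤ 5) = 1 − Σ_{j=0}^{5} e^(−μ) μ^j/j! ≈ 0.1171.

0.1171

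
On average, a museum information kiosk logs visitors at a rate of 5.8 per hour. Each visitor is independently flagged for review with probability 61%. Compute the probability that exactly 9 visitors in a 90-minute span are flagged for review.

0.0456

Thinning: the visitors that are flagged for review themselves form a Poisson process with rate 0.61 × 5.8 = 3.538 per hour.
Over the interval, μ = 3.538 × 1.5 = 5.307 (a 90-minute span = 1.5 hours).
P(N = 9) = e^(−5.307) · 5.307^9/9! ≈ 0.0456.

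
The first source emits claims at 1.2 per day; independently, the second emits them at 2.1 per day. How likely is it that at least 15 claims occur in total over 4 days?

Independent Poisson processes superpose: combined rate λ = 1.2 + 2.1 = 3.3 per day.
Over the interval, μ = 3.3 × 4 = 13.2 (4 days).
P(N ≥ 15) = 1 − P(N ≤ 14) ≈ 0.3454.

0.3454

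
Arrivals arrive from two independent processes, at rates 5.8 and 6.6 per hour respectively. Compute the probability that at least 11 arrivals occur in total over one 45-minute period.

0.3301

Independent Poisson processes superpose: combined rate λ = 5.8 + 6.6 = 12.4 per hour.
Over the interval, μ = 12.4 × 0.75 = 9.3 (a 45-minute period = 0.75 hours).
P(N ≥ 11) = 1 − P(N ≤ 10) ≈ 0.3301.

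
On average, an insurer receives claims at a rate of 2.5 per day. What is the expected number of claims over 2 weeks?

E[N] = λt = 2.5 × 14 = 35 (2 weeks = 14 days).

35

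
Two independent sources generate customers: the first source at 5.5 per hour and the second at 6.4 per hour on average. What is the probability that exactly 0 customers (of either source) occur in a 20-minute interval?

Independent Poisson processes superpose: combined rate λ = 5.5 + 6.4 = 11.9 per hour.
Over the interval, μ = 11.9 × 1/3 ≈ 3.96667 (a 20-minute interval = 1/3 hours).
P(N = 0) = e^(−3.96667) · 3.96667^0/0! ≈ 0.0189.

0.0189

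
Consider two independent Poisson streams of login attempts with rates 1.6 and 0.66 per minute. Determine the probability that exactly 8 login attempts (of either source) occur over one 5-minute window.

Independent Poisson processes superpose: combined rate λ = 1.6 + 0.66 = 2.26 per minute.
Over the interval, μ = 2.26 × 5 = 11.3 (a 5-minute window = 5 minutes).
P(N = 8) = e^(−11.3) · 11.3^8/8! ≈ 0.0816.

0.0816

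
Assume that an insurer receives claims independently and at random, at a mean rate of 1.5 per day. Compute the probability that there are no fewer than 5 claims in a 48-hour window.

0.1847

Over the interval, μ = 1.5 × 2 = 3 (a 48-hour window = 2 days).
P(N ≥ 5) = 1 − P(N ≤ 4) = 1 − Σ_{j=0}^{4} e^(−μ) μ^j/j! ≈ 0.1847.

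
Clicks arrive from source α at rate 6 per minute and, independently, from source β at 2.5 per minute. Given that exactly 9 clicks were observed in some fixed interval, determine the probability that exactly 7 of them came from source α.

0.2719

Given the total, each event is independently from source α with probability p = λ_α/(λ_α+λ_β) = 6/8.5 ≈ 0.7059.
So K ~ Binomial(9, 6/8.5): P(K = 7) = C(9,7) · (6/8.5)^7 · (2.5/8.5)^2 ≈ 0.2719.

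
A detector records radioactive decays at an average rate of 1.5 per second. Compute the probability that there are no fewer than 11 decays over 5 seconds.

Over the interval, μ = 1.5 × 5 = 7.5 (5 seconds).
P(N ≥ 11) = 1 − P(N ≤ 10) = 1 − Σ_{j=0}^{10} e^(−μ) μ^j/j! ≈ 0.1378.

0.1378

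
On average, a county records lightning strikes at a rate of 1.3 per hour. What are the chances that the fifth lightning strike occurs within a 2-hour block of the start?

Over the interval, μ = 1.3 × 2 = 2.6 (a 2-hour block = 2 hours).
The fifth arrival falls in the interval iff at least 5 events occur there: P(S_5 ≤ t) = P(N ≥ 5) = 1 − P(N ≤ 4) ≈ 0.1226.

0.1226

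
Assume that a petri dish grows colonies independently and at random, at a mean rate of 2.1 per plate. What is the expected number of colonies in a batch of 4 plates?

8.4

E[N] = λt = 2.1 × 4 = 8.4 (a batch of 4 plates = 4 plates).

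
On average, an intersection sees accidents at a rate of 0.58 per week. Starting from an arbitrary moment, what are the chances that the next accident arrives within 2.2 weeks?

Inter-arrival times are exponential with rate λ = 0.58 per week.
P(T ≤ 2.2) = 1 − e^(−λt) = 1 − e^(−0.58 × 2.2) = 1 − e^(−1.276) ≈ 0.7208.

0.7208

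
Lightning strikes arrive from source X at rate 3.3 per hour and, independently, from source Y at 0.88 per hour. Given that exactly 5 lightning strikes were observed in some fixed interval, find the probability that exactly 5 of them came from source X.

Given the total, each event is independently from source X with probability p = λ_X/(λ_X+λ_Y) = 3.3/4.18 ≈ 0.7895.
So K ~ Binomial(5, 3.3/4.18): P(K = 5) = C(5,5) · (3.3/4.18)^5 · (0.88/4.18)^0 ≈ 0.3067.

0.3067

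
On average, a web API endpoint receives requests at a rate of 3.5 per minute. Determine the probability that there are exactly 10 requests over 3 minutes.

0.1236

Over the interval, μ = 3.5 × 3 = 10.5 (3 minutes).
P(N = 10) = e^(−μ) μ^10/10! = e^(−10.5) · 10.5^10/3628800 ≈ 0.1236.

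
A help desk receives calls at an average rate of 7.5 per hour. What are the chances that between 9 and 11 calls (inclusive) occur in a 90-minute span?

Over the interval, μ = 7.5 × 1.5 = 11.25 (a 90-minute span = 1.5 hours).
P(9 ≤ N ≤ 11) = Σ_{j=9}^{11} e^(−11.25) · 11.25^j/j! ≈ 0.3389.

0.3389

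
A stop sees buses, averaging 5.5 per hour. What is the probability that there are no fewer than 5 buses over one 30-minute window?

0.1446

Over the interval, μ = 5.5 × 0.5 = 2.75 (a 30-minute window = 0.5 hours).
P(N ≥ 5) = 1 − P(N ≤ 4) = 1 − Σ_{j=0}^{4} e^(−μ) μ^j/j! ≈ 0.1446.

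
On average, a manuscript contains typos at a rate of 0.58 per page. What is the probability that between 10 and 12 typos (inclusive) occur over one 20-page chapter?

0.3425

Over the interval, μ = 0.58 × 20 = 11.6 (a 20-page chapter = 20 pages).
P(10 ≤ N ≤ 12) = Σ_{j=10}^{12} e^(−11.6) · 11.6^j/j! ≈ 0.3425.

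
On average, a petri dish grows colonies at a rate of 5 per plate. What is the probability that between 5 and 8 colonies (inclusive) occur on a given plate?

0.4914

With mean μ = 5 per plate,
P(5 ≤ N ≤ 8) = Σ_{j=5}^{8} e^(−5) · 5^j/j! ≈ 0.4914.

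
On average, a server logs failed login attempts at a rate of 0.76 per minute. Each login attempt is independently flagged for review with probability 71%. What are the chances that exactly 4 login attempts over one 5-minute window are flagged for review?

Thinning: the login attempts that are flagged for review themselves form a Poisson process with rate 0.71 × 0.76 = 0.5396 per minute.
Over the interval, μ = 0.5396 × 5 = 2.698 (a 5-minute window = 5 minutes).
P(N = 4) = e^(−2.698) · 2.698^4/4! ≈ 0.1487.

0.1487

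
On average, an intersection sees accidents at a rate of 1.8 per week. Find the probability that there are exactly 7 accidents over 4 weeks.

0.1486

Over the interval, μ = 1.8 × 4 = 7.2 (4 weeks).
P(N = 7) = e^(−μ) μ^7/7! = e^(−7.2) · 7.2^7/5040 ≈ 0.1486.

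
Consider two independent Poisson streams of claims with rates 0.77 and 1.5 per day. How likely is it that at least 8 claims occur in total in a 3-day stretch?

0.3730

Independent Poisson processes superpose: combined rate λ = 0.77 + 1.5 = 2.27 per day.
Over the interval, μ = 2.27 × 3 = 6.81 (a 3-day stretch = 3 days).
P(N ≥ 8) = 1 − P(N ≤ 7) ≈ 0.3730.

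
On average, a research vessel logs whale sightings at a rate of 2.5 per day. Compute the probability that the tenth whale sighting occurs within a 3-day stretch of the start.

Over the interval, μ = 2.5 × 3 = 7.5 (a 3-day stretch = 3 days).
The tenth arrival falls in the interval iff at least 10 events occur there: P(S_10 ≤ t) = P(N ≥ 10) = 1 − P(N ≤ 9) ≈ 0.2236.

0.2236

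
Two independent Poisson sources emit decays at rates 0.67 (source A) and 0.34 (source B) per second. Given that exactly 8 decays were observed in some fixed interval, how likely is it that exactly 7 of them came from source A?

Given the total, each event is independently from source A with probability p = λ_A/(λ_A+λ_B) = 0.67/1.01 ≈ 0.6634.
So K ~ Binomial(8, 0.67/1.01): P(K = 7) = C(8,7) · (0.67/1.01)^7 · (0.34/1.01)^1 ≈ 0.1522.

0.1522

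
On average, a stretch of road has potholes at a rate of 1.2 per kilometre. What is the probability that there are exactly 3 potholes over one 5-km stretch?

0.0892

Over the interval, μ = 1.2 × 5 = 6 (a 5-km stretch = 5 kilometres).
P(N = 3) = e^(−μ) μ^3/3! = e^(−6) · 6^3/6 ≈ 0.0892.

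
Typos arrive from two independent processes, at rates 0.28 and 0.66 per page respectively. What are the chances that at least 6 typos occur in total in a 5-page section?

0.3316

Independent Poisson processes superpose: combined rate λ = 0.28 + 0.66 = 0.94 per page.
Over the interval, μ = 0.94 × 5 = 4.7 (a 5-page section = 5 pages).
P(N ≥ 6) = 1 − P(N ≤ 5) ≈ 0.3316.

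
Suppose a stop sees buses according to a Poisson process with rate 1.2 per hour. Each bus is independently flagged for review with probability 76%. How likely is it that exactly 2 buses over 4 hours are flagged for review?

0.1733

Thinning: the buses that are flagged for review themselves form a Poisson process with rate 0.76 × 1.2 = 0.912 per hour.
Over the interval, μ = 0.912 × 4 = 3.648 (4 hours).
P(N = 2) = e^(−3.648) · 3.648^2/2! ≈ 0.1733.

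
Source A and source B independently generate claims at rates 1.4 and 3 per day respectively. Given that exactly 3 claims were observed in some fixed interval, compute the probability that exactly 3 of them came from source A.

0.0322

Given the total, each event is independently from source A with probability p = λ_A/(λ_A+λ_B) = 1.4/4.4 ≈ 0.3182.
So K ~ Binomial(3, 1.4/4.4): P(K = 3) = C(3,3) · (1.4/4.4)^3 · (3/4.4)^0 ≈ 0.0322.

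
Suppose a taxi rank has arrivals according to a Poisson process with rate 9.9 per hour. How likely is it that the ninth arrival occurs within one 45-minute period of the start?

0.3278

Over the interval, μ = 9.9 × 0.75 = 7.425 (a 45-minute period = 0.75 hours).
The ninth arrival falls in the interval iff at least 9 events occur there: P(S_9 ≤ t) = P(N ≥ 9) = 1 − P(N ≤ 8) ≈ 0.3278.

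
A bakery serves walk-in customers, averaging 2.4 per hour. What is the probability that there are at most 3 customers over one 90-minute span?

Over the interval, μ = 2.4 × 1.5 = 3.6 (a 90-minute span = 1.5 hours).
P(N ≤ 3) = Σ_{j=0}^{3} e^(−μ) μ^j/j! ≈ 0.5152.

0.5152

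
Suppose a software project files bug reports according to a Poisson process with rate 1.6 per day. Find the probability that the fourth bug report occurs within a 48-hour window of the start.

Over the interval, μ = 1.6 × 2 = 3.2 (a 48-hour window = 2 days).
The fourth arrival falls in the interval iff at least 4 events occur there: P(S_4 ≤ t) = P(N ≥ 4) = 1 − P(N ≤ 3) ≈ 0.3975.

0.3975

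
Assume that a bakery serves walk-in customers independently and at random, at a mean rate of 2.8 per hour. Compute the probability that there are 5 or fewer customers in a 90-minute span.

0.7531

Over the interval, μ = 2.8 × 1.5 = 4.2 (a 90-minute span = 1.5 hours).
P(N ≤ 5) = Σ_{j=0}^{5} e^(−μ) μ^j/j! ≈ 0.7531.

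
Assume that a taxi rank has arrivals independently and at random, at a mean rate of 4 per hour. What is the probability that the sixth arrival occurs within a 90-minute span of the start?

Over the interval, μ = 4 × 1.5 = 6 (a 90-minute span = 1.5 hours).
The sixth arrival falls in the interval iff at least 6 events occur there: P(S_6 ≤ t) = P(N ≥ 6) = 1 − P(N ≤ 5) ≈ 0.5543.

0.5543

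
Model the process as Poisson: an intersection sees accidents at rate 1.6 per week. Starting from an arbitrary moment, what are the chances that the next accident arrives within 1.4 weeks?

Inter-arrival times are exponential with rate λ = 1.6 per week.
P(T ≤ 1.4) = 1 − e^(−λt) = 1 − e^(−1.6 × 1.4) = 1 − e^(−2.24) ≈ 0.8935.

0.8935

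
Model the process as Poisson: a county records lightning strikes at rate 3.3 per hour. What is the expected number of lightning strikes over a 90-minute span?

E[N] = λt = 3.3 × 1.5 = 4.95 (a 90-minute span = 1.5 hours).

4.95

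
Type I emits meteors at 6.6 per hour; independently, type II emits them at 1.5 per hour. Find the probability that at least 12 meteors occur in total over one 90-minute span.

0.5554

Independent Poisson processes superpose: combined rate λ = 6.6 + 1.5 = 8.1 per hour.
Over the interval, μ = 8.1 × 1.5 = 12.15 (a 90-minute span = 1.5 hours).
P(N ≥ 12) = 1 − P(N ≤ 11) ≈ 0.5554.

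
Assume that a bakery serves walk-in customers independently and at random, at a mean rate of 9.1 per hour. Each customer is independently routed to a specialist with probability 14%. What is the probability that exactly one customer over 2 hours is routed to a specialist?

Thinning: the customers that are routed to a specialist themselves form a Poisson process with rate 0.14 × 9.1 = 1.274 per hour.
Over the interval, μ = 1.274 × 2 = 2.548 (2 hours).
P(N = 1) = e^(−2.548) · 2.548^1/1! ≈ 0.1994.

0.1994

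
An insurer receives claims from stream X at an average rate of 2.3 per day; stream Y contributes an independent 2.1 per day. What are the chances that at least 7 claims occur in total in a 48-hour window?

Independent Poisson processes superpose: combined rate λ = 2.3 + 2.1 = 4.4 per day.
Over the interval, μ = 4.4 × 2 = 8.8 (a 48-hour window = 2 days).
P(N ≥ 7) = 1 − P(N ≤ 6) ≈ 0.7744.

0.7744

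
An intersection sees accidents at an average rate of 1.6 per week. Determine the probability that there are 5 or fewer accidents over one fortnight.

Over the interval, μ = 1.6 × 2 = 3.2 (a fortnight = 2 weeks).
P(N ≤ 5) = Σ_{j=0}^{5} e^(−μ) μ^j/j! ≈ 0.8946.

0.8946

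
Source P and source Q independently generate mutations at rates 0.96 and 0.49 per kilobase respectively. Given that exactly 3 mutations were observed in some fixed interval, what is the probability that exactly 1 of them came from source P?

0.2268

Given the total, each event is independently from source P with probability p = λ_P/(λ_P+λ_Q) = 0.96/1.45 ≈ 0.6621.
So K ~ Binomial(3, 0.96/1.45): P(K = 1) = C(3,1) · (0.96/1.45)^1 · (0.49/1.45)^2 ≈ 0.2268.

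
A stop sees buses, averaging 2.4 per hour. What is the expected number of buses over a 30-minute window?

1.2

E[N] = λt = 2.4 × 0.5 = 1.2 (a 30-minute window = 0.5 hours).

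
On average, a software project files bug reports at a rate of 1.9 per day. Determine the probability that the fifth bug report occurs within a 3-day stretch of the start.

Over the interval, μ = 1.9 × 3 = 5.7 (a 3-day stretch = 3 days).
The fifth arrival falls in the interval iff at least 5 events occur there: P(S_5 ≤ t) = P(N ≥ 5) = 1 − P(N ≤ 4) ≈ 0.6728.

0.6728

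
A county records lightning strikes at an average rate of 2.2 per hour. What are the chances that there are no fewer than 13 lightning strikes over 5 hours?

Over the interval, μ = 2.2 × 5 = 11 (5 hours).
P(N ≥ 13) = 1 − P(N ≤ 12) = 1 − Σ_{j=0}^{12} e^(−μ) μ^j/j! ≈ 0.3113.

0.3113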